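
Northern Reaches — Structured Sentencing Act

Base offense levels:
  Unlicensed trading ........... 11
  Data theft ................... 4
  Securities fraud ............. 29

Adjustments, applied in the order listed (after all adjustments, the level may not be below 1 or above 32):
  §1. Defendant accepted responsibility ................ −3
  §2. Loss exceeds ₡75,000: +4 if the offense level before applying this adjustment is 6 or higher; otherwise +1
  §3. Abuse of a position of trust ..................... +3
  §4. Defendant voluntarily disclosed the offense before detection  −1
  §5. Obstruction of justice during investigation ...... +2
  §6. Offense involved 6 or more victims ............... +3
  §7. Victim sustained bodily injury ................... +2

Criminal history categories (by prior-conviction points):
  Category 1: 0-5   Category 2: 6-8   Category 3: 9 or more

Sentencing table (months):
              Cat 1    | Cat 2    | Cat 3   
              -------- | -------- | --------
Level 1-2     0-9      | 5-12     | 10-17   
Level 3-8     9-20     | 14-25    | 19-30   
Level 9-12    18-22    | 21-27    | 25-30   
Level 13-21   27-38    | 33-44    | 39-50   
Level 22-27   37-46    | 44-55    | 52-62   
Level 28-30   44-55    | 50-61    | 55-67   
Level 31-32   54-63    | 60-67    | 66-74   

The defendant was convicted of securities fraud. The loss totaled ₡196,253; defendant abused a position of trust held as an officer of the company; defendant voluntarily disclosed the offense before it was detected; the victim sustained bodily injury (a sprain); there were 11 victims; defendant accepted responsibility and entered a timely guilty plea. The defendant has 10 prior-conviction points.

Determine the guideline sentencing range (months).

Base offense level for securities fraud: 29.
§1 applies: 29 − 3 = 26.
§2 applies (level before this adjustment is 26 ≥ 6, so +4): 26 + 4 = 30.
§3 applies: 30 + 3 = 33.
§4 applies: 33 − 1 = 32.
§6 applies: 32 + 3 = 35.
§7 applies: 35 + 2 = 37.
Level 37 exceeds the maximum of 32; capped at 32.
Final offense level: 32.
Criminal history: 10 prior points → Category 3 (9+).
Level 32 falls in the 31-32 band.
Grid: Level 31-32 × Category 3 = 66-74 months.

66-74 months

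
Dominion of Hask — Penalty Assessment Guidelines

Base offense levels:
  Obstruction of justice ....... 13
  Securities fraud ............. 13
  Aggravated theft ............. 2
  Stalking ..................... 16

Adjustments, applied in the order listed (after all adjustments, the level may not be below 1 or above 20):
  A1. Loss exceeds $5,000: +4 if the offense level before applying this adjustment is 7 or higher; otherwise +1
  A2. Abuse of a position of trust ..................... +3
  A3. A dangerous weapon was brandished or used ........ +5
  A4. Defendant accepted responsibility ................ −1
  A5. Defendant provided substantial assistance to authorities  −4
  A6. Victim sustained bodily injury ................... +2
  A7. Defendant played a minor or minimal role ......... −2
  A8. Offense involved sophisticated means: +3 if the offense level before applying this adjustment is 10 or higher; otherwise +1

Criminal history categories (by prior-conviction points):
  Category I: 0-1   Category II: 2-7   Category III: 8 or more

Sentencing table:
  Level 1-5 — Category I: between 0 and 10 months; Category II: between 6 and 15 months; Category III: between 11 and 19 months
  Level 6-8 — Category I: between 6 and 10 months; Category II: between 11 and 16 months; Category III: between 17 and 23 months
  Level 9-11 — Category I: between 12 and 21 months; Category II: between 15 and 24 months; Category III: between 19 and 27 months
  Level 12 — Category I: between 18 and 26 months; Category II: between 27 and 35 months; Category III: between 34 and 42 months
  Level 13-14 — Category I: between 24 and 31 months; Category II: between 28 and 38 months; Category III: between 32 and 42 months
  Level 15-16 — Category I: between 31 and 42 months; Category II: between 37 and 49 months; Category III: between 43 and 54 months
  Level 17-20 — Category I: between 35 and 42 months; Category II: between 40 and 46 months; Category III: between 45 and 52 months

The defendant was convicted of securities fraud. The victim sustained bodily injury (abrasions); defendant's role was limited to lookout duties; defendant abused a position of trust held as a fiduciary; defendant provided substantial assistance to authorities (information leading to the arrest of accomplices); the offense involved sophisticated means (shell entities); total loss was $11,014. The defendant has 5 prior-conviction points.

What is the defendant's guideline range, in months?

40-46 months

Base offense level for securities fraud: 13.
A1 applies (level before this adjustment is 13 ≥ 7, so +4): 13 + 4 = 17.
A2 applies: 17 + 3 = 20.
A3 does not apply.
A5 applies: 20 − 4 = 16.
A6 applies: 16 + 2 = 18.
A7 applies: 18 − 2 = 16.
A8 applies (level before this adjustment is 16 ≥ 10, so +3): 16 + 3 = 19.
Final offense level: 19.
Criminal history: 5 prior points → Category II (2-7).
Level 19 falls in the 17-20 band.
Grid: Level 17-20 × Category II = 40-46 months.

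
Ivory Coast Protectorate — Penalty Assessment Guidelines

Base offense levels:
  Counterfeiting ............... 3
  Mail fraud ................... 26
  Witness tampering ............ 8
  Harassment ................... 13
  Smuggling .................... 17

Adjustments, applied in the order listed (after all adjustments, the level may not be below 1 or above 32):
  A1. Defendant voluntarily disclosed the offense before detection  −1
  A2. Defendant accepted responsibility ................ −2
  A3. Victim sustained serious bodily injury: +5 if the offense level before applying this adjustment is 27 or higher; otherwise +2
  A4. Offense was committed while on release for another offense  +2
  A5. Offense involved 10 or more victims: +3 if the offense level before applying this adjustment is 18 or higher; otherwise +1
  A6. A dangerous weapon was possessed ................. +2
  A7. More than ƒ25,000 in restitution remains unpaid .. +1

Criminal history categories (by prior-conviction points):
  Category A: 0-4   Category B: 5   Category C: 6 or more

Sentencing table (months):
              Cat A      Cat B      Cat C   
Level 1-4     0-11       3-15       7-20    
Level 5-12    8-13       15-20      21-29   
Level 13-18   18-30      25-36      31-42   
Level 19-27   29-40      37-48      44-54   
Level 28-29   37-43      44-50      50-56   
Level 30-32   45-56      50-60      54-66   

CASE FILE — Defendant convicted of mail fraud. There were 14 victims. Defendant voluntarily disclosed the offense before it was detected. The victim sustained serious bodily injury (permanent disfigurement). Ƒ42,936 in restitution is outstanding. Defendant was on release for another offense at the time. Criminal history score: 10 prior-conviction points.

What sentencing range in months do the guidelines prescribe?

54-66 months

Base offense level for mail fraud: 26.
A1 applies: 26 − 1 = 25.
A3 applies (level before this adjustment is 25 < 27, so +2): 25 + 2 = 27.
A4 applies: 27 + 2 = 29.
A5 applies (level before this adjustment is 29 ≥ 18, so +3): 29 + 3 = 32.
A7 applies: 32 + 1 = 33.
Level 33 exceeds the maximum of 32; capped at 32.
Final offense level: 32.
Criminal history: 10 prior points → Category C (6+).
Level 32 falls in the 30-32 band.
Grid: Level 30-32 × Category C = 54-66 months.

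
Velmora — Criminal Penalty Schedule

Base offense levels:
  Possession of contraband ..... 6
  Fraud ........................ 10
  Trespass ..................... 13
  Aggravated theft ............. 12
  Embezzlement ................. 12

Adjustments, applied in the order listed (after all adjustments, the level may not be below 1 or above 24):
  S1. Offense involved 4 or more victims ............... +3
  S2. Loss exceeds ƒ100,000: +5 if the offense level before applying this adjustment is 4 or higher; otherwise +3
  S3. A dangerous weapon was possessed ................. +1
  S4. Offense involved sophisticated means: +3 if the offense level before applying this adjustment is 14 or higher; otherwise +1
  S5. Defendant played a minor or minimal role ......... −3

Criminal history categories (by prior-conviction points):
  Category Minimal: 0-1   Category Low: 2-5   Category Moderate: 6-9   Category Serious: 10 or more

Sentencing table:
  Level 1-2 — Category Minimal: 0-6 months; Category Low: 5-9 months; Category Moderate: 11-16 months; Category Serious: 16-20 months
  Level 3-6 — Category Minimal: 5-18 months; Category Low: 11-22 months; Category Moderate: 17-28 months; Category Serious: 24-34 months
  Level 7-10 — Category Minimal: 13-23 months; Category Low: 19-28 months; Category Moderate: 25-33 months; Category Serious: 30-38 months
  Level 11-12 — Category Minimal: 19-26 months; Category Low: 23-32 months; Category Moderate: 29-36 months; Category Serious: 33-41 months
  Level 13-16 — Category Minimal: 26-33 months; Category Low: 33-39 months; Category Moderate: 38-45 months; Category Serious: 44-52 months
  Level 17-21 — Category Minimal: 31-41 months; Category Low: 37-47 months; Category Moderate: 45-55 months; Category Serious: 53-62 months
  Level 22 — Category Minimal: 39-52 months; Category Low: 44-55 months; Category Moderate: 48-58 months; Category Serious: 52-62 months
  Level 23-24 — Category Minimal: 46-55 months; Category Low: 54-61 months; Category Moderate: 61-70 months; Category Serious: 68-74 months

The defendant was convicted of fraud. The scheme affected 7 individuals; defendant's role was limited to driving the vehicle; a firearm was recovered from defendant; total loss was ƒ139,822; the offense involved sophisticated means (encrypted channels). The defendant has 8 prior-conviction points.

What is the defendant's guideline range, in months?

Base offense level for fraud: 10.
S1 applies: 10 + 3 = 13.
S2 applies (level before this adjustment is 13 ≥ 4, so +5): 13 + 5 = 18.
S3 applies: 18 + 1 = 19.
S4 applies (level before this adjustment is 19 ≥ 14, so +3): 19 + 3 = 22.
S5 applies: 22 − 3 = 19.
Final offense level: 19.
Criminal history: 8 prior points → Category Moderate (6-9).
Level 19 falls in the 17-21 band.
Grid: Level 17-21 × Category Moderate = 45-55 months.

45-55 months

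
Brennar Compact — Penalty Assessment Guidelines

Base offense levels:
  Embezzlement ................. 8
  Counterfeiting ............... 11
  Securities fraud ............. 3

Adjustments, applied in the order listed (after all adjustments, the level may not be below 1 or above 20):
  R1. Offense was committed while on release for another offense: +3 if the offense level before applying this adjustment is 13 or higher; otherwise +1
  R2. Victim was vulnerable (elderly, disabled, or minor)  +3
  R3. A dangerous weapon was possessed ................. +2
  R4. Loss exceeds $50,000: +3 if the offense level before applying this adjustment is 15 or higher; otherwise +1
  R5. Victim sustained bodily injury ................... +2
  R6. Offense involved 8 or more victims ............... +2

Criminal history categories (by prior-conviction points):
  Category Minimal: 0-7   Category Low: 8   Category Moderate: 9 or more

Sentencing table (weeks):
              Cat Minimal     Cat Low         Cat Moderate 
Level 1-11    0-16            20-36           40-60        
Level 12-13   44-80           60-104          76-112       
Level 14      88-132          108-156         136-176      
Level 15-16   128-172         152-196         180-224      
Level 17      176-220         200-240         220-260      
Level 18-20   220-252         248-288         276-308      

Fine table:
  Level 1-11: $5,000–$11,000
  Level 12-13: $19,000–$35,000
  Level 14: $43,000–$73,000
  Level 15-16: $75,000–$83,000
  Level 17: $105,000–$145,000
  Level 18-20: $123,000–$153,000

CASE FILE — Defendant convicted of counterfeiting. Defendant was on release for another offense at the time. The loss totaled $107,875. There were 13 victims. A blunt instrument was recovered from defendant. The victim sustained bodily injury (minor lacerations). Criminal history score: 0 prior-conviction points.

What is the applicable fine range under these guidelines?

$123,000–$153,000

Base offense level for counterfeiting: 11.
R1 applies (level before this adjustment is 11 < 13, so +1): 11 + 1 = 12.
R3 applies: 12 + 2 = 14.
R4 applies (level before this adjustment is 14 < 15, so +1): 14 + 1 = 15.
R5 applies: 15 + 2 = 17.
R6 applies: 17 + 2 = 19.
Final offense level: 19.
Level 19 falls in the 18-20 band.
Fine table: Level 18-20 → $123,000–$153,000.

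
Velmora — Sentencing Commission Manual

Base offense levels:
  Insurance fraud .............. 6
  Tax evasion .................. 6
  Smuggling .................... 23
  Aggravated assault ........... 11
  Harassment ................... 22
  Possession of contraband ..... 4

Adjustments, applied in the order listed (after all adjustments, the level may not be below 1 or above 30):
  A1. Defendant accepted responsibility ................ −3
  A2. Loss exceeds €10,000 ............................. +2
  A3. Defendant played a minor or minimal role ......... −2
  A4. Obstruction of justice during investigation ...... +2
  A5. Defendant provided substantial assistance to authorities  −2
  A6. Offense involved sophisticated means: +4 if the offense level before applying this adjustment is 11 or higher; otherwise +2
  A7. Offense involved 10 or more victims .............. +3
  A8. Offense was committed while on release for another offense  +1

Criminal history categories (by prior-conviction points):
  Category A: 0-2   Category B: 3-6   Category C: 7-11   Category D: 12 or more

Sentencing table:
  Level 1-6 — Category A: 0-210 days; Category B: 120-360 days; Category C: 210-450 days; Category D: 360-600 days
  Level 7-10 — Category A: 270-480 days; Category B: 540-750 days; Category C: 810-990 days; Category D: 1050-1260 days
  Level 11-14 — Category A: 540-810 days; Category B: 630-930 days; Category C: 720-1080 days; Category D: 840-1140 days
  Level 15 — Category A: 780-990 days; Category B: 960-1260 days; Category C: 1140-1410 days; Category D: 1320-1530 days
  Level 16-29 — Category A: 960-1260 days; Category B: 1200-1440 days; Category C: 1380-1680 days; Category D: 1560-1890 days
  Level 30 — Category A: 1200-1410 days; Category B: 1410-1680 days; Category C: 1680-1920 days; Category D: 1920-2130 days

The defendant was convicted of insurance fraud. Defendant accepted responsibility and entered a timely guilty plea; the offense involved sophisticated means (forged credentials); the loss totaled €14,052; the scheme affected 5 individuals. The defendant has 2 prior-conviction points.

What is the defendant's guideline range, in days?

270-480 days

Base offense level for insurance fraud: 6.
A1 applies: 6 − 3 = 3.
A2 applies: 3 + 2 = 5.
A3 does not apply.
A4 does not apply.
A6 applies (level before this adjustment is 5 < 11, so +2): 5 + 2 = 7.
Final offense level: 7.
Criminal history: 2 prior points → Category A (0-2).
Level 7 falls in the 7-10 band.
Grid: Level 7-10 × Category A = 270-480 days.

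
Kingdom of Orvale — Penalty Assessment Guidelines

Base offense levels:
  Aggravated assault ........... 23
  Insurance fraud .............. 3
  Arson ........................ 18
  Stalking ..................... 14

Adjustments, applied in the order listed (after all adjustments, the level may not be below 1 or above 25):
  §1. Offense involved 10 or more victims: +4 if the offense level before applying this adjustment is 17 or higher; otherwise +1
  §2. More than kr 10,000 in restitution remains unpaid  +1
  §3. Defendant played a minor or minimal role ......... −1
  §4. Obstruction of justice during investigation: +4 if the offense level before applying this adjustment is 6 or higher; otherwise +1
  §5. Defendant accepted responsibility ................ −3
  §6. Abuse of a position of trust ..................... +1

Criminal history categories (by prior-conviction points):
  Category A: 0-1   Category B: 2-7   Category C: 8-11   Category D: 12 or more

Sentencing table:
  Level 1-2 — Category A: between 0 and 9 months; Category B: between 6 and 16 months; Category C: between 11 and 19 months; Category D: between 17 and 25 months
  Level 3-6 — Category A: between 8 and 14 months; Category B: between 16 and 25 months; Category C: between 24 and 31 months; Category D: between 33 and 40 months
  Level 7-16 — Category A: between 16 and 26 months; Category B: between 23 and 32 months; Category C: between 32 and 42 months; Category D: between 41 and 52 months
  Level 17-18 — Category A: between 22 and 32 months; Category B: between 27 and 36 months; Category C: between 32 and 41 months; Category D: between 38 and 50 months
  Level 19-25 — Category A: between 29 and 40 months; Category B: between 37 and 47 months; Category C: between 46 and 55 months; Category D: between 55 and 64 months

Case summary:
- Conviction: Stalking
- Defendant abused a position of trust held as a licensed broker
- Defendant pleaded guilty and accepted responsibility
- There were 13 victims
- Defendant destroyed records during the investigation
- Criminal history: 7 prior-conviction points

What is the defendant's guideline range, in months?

Base offense level for stalking: 14.
§1 applies (level before this adjustment is 14 < 17, so +1): 14 + 1 = 15.
§2 does not apply.
§4 applies (level before this adjustment is 15 ≥ 6, so +4): 15 + 4 = 19.
§5 applies: 19 − 3 = 16.
§6 applies: 16 + 1 = 17.
Final offense level: 17.
Criminal history: 7 prior points → Category B (2-7).
Level 17 falls in the 17-18 band.
Grid: Level 17-18 × Category B = 27-36 months.

27-36 months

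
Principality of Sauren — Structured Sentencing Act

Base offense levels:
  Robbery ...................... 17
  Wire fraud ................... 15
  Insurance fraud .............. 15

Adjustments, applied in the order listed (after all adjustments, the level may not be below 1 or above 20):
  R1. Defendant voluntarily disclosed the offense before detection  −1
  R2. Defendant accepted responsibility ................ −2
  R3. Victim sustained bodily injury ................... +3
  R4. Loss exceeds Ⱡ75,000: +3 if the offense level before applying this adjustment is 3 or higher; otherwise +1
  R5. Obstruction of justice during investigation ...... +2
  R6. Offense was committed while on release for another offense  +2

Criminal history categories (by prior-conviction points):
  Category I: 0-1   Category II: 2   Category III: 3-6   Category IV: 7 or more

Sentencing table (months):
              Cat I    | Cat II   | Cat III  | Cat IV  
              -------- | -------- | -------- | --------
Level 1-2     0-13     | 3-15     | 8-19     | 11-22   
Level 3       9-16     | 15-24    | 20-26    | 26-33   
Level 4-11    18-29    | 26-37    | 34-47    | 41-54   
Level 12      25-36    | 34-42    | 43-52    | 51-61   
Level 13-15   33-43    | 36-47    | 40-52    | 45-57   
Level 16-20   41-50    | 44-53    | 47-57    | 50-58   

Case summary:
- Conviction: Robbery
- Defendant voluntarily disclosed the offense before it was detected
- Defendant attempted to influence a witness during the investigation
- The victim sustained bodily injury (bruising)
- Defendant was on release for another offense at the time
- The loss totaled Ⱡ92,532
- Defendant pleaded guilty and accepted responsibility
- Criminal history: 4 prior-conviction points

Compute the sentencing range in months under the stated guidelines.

47-57 months

Base offense level for robbery: 17.
R1 applies: 17 − 1 = 16.
R2 applies: 16 − 2 = 14.
R3 applies: 14 + 3 = 17.
R4 applies (level before this adjustment is 17 ≥ 3, so +3): 17 + 3 = 20.
R5 applies: 20 + 2 = 22.
R6 applies: 22 + 2 = 24.
Level 24 exceeds the maximum of 20; capped at 20.
Final offense level: 20.
Criminal history: 4 prior points → Category III (3-6).
Level 20 falls in the 16-20 band.
Grid: Level 16-20 × Category III = 47-57 months.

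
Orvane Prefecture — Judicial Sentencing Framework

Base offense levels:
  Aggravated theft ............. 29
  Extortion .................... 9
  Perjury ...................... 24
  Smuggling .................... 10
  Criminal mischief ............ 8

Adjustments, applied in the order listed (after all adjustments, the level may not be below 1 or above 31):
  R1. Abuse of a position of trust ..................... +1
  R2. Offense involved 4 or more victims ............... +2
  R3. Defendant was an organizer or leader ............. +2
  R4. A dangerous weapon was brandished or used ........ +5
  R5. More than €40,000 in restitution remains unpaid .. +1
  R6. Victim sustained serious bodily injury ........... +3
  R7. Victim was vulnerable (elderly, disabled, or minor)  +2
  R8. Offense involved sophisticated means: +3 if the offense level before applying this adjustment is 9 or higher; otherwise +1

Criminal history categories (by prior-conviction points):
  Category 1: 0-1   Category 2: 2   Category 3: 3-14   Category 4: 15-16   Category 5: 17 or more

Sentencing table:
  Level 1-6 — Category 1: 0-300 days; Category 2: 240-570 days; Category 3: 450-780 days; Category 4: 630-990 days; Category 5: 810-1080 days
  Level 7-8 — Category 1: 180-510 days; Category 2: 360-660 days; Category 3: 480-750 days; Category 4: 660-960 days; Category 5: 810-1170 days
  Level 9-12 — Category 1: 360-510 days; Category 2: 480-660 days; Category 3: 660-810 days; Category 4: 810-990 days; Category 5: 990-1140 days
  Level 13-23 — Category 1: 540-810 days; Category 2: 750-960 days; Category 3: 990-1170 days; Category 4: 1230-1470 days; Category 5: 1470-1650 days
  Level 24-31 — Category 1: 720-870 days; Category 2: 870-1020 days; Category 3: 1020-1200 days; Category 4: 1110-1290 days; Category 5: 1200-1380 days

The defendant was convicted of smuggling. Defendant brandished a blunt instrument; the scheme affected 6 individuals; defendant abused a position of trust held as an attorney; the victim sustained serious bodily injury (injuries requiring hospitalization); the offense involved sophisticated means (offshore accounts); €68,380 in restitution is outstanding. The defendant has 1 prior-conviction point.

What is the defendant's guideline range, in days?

720-870 days

Base offense level for smuggling: 10.
R1 applies: 10 + 1 = 11.
R2 applies: 11 + 2 = 13.
R4 applies: 13 + 5 = 18.
R5 applies: 18 + 1 = 19.
R6 applies: 19 + 3 = 22.
R8 applies (level before this adjustment is 22 ≥ 9, so +3): 22 + 3 = 25.
Final offense level: 25.
Criminal history: 1 prior point → Category 1 (0-1).
Level 25 falls in the 24-31 band.
Grid: Level 24-31 × Category 1 = 720-870 days.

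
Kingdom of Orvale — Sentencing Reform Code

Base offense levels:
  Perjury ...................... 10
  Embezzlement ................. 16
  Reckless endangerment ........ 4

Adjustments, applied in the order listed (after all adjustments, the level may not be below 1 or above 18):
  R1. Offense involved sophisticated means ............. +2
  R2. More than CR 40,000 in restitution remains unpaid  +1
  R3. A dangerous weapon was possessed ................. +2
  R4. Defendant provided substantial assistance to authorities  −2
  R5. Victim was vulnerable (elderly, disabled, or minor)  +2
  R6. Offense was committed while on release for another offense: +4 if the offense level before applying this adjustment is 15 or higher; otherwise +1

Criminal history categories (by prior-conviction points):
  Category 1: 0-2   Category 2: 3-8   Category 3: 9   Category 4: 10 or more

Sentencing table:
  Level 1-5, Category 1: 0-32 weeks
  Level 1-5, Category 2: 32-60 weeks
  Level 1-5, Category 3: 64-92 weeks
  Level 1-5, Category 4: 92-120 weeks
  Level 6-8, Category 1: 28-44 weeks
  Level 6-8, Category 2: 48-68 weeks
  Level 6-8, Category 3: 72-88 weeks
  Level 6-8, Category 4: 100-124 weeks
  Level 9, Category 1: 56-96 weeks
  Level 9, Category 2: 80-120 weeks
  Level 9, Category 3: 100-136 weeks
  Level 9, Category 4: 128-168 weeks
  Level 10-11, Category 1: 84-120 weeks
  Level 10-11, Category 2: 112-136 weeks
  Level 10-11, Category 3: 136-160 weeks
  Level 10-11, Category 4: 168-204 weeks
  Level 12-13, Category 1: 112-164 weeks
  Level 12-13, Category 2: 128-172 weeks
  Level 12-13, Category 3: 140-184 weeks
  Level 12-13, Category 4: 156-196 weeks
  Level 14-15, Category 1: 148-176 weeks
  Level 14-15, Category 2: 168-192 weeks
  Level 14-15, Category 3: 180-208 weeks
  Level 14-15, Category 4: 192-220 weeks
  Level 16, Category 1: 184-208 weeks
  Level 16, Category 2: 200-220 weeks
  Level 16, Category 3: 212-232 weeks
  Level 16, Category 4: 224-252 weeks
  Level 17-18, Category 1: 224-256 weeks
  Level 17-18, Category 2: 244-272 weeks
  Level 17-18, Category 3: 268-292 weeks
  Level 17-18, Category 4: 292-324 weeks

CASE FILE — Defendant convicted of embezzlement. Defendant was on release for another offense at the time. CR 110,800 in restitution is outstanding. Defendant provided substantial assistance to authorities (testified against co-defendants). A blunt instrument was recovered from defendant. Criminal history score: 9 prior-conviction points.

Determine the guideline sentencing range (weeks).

268-292 weeks

Base offense level for embezzlement: 16.
R1 does not apply.
R2 applies: 16 + 1 = 17.
R3 applies: 17 + 2 = 19.
R4 applies: 19 − 2 = 17.
R5 does not apply.
R6 applies (level before this adjustment is 17 ≥ 15, so +4): 17 + 4 = 21.
Level 21 exceeds the maximum of 18; capped at 18.
Final offense level: 18.
Criminal history: 9 prior points → Category 3 (9).
Level 18 falls in the 17-18 band.
Grid: Level 17-18 × Category 3 = 268-292 weeks.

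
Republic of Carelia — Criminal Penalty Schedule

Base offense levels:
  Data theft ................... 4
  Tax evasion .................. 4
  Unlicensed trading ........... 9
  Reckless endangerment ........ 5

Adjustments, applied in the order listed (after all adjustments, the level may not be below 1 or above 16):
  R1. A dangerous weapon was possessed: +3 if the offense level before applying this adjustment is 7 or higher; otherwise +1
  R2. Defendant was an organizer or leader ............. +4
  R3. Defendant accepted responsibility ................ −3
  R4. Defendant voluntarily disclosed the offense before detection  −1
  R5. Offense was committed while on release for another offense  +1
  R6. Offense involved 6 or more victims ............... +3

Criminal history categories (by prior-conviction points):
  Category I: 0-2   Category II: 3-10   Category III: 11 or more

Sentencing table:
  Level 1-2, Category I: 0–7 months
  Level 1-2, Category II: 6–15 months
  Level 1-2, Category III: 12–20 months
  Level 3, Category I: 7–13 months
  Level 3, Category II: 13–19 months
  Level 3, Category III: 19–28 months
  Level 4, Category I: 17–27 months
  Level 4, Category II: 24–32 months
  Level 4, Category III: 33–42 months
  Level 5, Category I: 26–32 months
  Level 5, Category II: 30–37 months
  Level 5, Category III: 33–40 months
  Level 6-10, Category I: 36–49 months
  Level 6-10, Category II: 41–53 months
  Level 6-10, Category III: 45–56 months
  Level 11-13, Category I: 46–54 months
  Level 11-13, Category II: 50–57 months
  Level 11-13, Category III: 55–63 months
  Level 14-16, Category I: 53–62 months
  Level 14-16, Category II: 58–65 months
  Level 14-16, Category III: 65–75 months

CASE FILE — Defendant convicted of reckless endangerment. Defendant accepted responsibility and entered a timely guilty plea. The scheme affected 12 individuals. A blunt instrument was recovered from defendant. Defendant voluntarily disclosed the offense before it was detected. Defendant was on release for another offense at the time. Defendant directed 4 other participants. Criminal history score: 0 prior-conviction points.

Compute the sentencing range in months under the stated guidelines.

36-49 months

Base offense level for reckless endangerment: 5.
R1 applies (level before this adjustment is 5 < 7, so +1): 5 + 1 = 6.
R2 applies: 6 + 4 = 10.
R3 applies: 10 − 3 = 7.
R4 applies: 7 − 1 = 6.
R5 applies: 6 + 1 = 7.
R6 applies: 7 + 3 = 10.
Final offense level: 10.
Criminal history: 0 prior points → Category I (0-2).
Level 10 falls in the 6-10 band.
Grid: Level 6-10 × Category I = 36-49 months.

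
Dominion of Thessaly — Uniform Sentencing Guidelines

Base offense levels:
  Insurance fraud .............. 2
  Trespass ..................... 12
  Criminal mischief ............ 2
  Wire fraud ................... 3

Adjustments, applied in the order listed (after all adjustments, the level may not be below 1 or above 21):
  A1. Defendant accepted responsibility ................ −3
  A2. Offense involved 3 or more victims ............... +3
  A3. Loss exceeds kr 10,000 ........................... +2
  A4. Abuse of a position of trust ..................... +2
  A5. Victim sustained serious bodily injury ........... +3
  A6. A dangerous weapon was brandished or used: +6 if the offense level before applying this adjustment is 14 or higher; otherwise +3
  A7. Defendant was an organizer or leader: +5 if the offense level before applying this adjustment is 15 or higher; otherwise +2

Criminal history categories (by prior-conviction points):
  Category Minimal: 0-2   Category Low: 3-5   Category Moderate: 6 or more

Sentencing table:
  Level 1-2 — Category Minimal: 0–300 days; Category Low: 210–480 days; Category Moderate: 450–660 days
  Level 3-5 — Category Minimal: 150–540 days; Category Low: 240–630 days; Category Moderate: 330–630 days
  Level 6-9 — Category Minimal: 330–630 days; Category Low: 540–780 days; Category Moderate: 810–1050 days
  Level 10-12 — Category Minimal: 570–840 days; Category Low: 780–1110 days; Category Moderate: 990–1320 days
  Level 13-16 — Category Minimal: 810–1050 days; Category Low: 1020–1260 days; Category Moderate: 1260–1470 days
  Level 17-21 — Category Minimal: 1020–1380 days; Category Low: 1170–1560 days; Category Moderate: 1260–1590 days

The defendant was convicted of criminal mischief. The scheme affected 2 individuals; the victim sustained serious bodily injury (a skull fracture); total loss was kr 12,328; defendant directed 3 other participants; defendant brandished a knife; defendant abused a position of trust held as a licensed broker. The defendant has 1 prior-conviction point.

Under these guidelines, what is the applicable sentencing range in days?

Base offense level for criminal mischief: 2.
A1 does not apply.
A2 does not apply.
A3 applies: 2 + 2 = 4.
A4 applies: 4 + 2 = 6.
A5 applies: 6 + 3 = 9.
A6 applies (level before this adjustment is 9 < 14, so +3): 9 + 3 = 12.
A7 applies (level before this adjustment is 12 < 15, so +2): 12 + 2 = 14.
Final offense level: 14.
Criminal history: 1 prior point → Category Minimal (0-2).
Level 14 falls in the 13-16 band.
Grid: Level 13-16 × Category Minimal = 810-1050 days.

810-1050 days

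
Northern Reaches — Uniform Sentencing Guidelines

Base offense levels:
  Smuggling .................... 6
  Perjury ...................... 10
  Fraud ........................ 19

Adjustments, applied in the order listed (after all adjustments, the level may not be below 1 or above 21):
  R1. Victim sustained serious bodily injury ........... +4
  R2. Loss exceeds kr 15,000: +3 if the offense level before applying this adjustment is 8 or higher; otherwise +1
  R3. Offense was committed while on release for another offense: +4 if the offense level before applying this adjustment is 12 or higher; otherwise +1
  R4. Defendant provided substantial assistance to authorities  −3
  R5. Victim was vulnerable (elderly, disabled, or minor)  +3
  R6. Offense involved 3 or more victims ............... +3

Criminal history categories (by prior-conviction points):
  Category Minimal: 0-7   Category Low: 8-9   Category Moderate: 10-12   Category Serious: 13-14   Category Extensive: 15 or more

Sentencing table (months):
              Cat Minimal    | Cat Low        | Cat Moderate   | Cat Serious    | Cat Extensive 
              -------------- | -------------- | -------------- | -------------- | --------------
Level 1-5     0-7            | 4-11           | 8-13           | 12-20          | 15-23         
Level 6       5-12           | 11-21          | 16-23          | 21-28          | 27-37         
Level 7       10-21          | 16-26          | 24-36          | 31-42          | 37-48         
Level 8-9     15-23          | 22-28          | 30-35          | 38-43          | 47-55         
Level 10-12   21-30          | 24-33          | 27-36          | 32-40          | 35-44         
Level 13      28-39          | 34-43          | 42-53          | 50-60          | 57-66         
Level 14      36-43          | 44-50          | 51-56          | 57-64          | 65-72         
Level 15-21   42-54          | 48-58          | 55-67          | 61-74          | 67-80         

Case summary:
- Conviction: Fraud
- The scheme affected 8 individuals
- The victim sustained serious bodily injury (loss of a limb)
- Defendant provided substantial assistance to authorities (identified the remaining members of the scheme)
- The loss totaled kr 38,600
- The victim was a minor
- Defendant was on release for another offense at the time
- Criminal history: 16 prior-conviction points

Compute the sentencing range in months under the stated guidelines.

Base offense level for fraud: 19.
R1 applies: 19 + 4 = 23.
R2 applies (level before this adjustment is 23 ≥ 8, so +3): 23 + 3 = 26.
R3 applies (level before this adjustment is 26 ≥ 12, so +4): 26 + 4 = 30.
R4 applies: 30 − 3 = 27.
R5 applies: 27 + 3 = 30.
R6 applies: 30 + 3 = 33.
Level 33 exceeds the maximum of 21; capped at 21.
Final offense level: 21.
Criminal history: 16 prior points → Category Extensive (15+).
Level 21 falls in the 15-21 band.
Grid: Level 15-21 × Category Extensive = 67-80 months.

67-80 months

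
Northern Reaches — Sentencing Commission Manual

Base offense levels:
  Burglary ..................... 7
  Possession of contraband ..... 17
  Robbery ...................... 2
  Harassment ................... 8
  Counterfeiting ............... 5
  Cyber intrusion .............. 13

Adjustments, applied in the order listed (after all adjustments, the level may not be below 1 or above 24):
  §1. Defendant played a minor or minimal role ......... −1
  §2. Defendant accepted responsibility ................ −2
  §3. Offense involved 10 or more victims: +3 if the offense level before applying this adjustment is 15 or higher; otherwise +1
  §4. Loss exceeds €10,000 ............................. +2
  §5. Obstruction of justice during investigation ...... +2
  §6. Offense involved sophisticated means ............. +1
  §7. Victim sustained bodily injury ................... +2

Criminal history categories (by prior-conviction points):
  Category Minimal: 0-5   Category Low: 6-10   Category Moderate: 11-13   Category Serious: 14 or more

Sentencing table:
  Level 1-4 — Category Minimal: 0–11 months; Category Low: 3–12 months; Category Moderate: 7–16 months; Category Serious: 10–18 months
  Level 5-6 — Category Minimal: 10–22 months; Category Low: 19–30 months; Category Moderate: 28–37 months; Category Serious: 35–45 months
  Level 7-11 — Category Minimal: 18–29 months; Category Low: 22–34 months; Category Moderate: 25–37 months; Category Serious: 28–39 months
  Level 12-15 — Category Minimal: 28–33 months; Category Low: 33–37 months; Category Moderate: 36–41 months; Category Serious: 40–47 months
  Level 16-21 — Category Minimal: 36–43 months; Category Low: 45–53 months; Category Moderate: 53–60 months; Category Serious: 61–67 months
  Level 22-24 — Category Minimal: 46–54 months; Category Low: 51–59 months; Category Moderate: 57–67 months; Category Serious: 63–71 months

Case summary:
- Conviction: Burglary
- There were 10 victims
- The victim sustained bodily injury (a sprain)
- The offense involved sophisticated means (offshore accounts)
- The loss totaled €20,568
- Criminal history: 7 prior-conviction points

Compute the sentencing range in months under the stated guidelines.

33-37 months

Base offense level for burglary: 7.
§1 does not apply.
§3 applies (level before this adjustment is 7 < 15, so +1): 7 + 1 = 8.
§4 applies: 8 + 2 = 10.
§6 applies: 10 + 1 = 11.
§7 applies: 11 + 2 = 13.
Final offense level: 13.
Criminal history: 7 prior points → Category Low (6-10).
Level 13 falls in the 12-15 band.
Grid: Level 12-15 × Category Low = 33-37 months.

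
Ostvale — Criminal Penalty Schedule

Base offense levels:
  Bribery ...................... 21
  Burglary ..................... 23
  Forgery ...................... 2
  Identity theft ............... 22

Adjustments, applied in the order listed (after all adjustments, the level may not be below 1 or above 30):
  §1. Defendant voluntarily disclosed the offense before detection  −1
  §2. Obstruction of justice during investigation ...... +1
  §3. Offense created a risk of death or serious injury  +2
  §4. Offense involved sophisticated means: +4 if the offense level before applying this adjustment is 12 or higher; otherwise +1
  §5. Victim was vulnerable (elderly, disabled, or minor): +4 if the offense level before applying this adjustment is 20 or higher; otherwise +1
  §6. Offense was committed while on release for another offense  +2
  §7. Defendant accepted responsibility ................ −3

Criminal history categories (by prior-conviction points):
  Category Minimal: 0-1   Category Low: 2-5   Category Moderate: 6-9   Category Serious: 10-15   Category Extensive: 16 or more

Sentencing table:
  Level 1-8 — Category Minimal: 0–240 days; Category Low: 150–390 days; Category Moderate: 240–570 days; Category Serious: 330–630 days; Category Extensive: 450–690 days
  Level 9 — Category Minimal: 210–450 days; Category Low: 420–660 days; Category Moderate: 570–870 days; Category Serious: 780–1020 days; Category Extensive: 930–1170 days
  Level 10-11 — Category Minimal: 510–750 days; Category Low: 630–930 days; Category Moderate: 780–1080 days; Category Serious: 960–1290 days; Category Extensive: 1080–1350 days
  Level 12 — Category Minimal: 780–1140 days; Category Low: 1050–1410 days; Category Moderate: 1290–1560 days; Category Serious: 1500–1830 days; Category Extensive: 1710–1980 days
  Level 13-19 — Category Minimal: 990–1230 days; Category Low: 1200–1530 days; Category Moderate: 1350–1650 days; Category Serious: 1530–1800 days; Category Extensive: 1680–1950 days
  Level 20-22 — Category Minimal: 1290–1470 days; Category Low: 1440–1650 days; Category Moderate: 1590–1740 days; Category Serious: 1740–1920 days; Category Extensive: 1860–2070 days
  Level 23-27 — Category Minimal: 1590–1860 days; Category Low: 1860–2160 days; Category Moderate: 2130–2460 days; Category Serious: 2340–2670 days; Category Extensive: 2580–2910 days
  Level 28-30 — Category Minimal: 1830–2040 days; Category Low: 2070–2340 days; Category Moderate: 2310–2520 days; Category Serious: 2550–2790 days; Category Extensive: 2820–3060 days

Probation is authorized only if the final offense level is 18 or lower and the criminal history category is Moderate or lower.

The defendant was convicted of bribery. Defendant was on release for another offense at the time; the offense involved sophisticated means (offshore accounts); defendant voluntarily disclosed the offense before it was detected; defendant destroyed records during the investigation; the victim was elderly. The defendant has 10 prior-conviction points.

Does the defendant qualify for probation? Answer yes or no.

Base offense level for bribery: 21.
§1 applies: 21 − 1 = 20.
§2 applies: 20 + 1 = 21.
§4 applies (level before this adjustment is 21 ≥ 12, so +4): 21 + 4 = 25.
§5 applies (level before this adjustment is 25 ≥ 20, so +4): 25 + 4 = 29.
§6 applies: 29 + 2 = 31.
§7 does not apply.
Level 31 exceeds the maximum of 30; capped at 30.
Final offense level: 30.
Criminal history: 10 prior points → Category Serious (10-15).
Level 30 falls in the 28-30 band.
Grid: Level 28-30 × Category Serious = 2550-2790 days.
Probation check: level 30 > 18 and category Serious > Moderate → not eligible.

No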